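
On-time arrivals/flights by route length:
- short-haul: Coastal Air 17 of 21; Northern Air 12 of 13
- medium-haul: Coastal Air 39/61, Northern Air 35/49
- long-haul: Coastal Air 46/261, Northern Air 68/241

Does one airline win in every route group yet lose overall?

Short-haul: Coastal Air 17/21 = 81.0%, Northern Air 12/13 = 92.3% → Northern Air
Medium-haul: Coastal Air 39/61 = 63.9%, Northern Air 35/49 = 71.4% → Northern Air
Long-haul: Coastal Air 46/261 = 17.6%, Northern Air 68/241 = 28.2% → Northern Air
Overall: Coastal Air 102/343 = 29.7%, Northern Air 115/303 = 38.0% → Northern Air
Northern Air wins overall and in every route group — no reversal.

No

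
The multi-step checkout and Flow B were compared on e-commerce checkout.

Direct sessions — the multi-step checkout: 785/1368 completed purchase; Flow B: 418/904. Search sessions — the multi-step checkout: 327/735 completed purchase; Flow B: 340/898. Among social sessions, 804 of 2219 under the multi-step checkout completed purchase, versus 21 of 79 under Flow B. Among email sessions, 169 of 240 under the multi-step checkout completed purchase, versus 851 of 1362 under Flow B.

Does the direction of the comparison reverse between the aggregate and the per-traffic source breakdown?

Direct: the multi-step checkout 785/1368 = 57.4%, Flow B 418/904 = 46.2% → the multi-step checkout
Search: the multi-step checkout 327/735 = 44.5%, Flow B 340/898 = 37.9% → the multi-step checkout
Social: the multi-step checkout 804/2219 = 36.2%, Flow B 21/79 = 26.6% → the multi-step checkout
Email: the multi-step checkout 169/240 = 70.4%, Flow B 851/1362 = 62.5% → the multi-step checkout
Overall: the multi-step checkout 2085/4562 = 45.7%, Flow B 1630/3243 = 50.3% → Flow B
The multi-step checkout wins each traffic group but Flow B wins overall — the comparison reverses. The multi-step checkout's sessions skew toward social, which has a lower base rate.

Yes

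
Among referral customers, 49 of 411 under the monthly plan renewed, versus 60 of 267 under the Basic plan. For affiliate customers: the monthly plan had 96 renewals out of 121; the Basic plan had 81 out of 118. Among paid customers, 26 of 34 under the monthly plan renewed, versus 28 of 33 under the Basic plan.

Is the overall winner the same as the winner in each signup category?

No

Referral: the monthly plan 49/411 = 11.9%, the Basic plan 60/267 = 22.5% → the Basic plan
Affiliate: the monthly plan 96/121 = 79.3%, the Basic plan 81/118 = 68.6% → the monthly plan
Paid: the monthly plan 26/34 = 76.5%, the Basic plan 28/33 = 84.8% → the Basic plan
Overall: the monthly plan 171/566 = 30.2%, the Basic plan 169/418 = 40.4% → the Basic plan
Neither sweeps: the monthly plan wins 1 of 3 groups, the Basic plan wins 2. The Basic plan wins overall but not every group — no Simpson reversal.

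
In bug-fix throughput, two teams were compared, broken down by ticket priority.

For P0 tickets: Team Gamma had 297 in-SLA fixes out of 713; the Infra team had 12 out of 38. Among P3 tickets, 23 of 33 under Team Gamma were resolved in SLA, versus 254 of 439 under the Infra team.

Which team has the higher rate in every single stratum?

P0: Team Gamma 297/713 = 41.7%, the Infra team 12/38 = 31.6% → Team Gamma
P3: Team Gamma 23/33 = 69.7%, the Infra team 254/439 = 57.9% → Team Gamma
Team Gamma has the higher rate in both groups.

Team Gamma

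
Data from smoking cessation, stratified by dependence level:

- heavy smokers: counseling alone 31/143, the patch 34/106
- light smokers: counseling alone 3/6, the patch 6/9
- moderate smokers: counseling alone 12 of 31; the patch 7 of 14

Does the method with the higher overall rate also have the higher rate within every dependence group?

Heavy smokers: counseling alone 31/143 = 21.7%, the patch 34/106 = 32.1% → the patch
Light smokers: counseling alone 3/6 = 50.0%, the patch 6/9 = 66.7% → the patch
Moderate smokers: counseling alone 12/31 = 38.7%, the patch 7/14 = 50.0% → the patch
Overall: counseling alone 46/180 = 25.6%, the patch 47/129 = 36.4% → the patch
The patch wins overall and in every dependence group — no reversal.

Yes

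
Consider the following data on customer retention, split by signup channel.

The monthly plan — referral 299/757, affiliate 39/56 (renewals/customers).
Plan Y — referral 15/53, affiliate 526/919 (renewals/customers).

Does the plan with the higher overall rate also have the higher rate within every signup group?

No

Referral: the monthly plan 299/757 = 39.5%, Plan Y 15/53 = 28.3% → the monthly plan
Affiliate: the monthly plan 39/56 = 69.6%, Plan Y 526/919 = 57.2% → the monthly plan
Overall: the monthly plan 338/813 = 41.6%, Plan Y 541/972 = 55.7% → Plan Y
The monthly plan wins each signup group but Plan Y wins overall — the comparison reverses. The monthly plan's customers skew toward referral, which has a lower base rate.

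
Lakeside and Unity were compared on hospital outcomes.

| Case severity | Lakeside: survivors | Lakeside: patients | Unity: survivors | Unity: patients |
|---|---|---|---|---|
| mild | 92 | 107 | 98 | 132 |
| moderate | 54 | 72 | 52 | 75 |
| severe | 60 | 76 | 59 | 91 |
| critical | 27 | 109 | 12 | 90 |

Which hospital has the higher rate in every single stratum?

Mild: Lakeside 92/107 = 86.0%, Unity 98/132 = 74.2% → Lakeside
Moderate: Lakeside 54/72 = 75.0%, Unity 52/75 = 69.3% → Lakeside
Severe: Lakeside 60/76 = 78.9%, Unity 59/91 = 64.8% → Lakeside
Critical: Lakeside 27/109 = 24.8%, Unity 12/90 = 13.3% → Lakeside
Lakeside has the higher rate in all 4 groups.

Lakeside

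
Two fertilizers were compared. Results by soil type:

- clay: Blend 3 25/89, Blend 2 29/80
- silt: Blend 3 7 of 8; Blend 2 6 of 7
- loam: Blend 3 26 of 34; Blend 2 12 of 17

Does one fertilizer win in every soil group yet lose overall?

No

Clay: Blend 3 25/89 = 28.1%, Blend 2 29/80 = 36.2% → Blend 2
Silt: Blend 3 7/8 = 87.5%, Blend 2 6/7 = 85.7% → Blend 3
Loam: Blend 3 26/34 = 76.5%, Blend 2 12/17 = 70.6% → Blend 3
Overall: Blend 3 58/131 = 44.3%, Blend 2 47/104 = 45.2% → Blend 2
Neither sweeps: Blend 3 wins 2 of 3 groups, Blend 2 wins 1. Blend 2 wins overall but not every group — no Simpson reversal.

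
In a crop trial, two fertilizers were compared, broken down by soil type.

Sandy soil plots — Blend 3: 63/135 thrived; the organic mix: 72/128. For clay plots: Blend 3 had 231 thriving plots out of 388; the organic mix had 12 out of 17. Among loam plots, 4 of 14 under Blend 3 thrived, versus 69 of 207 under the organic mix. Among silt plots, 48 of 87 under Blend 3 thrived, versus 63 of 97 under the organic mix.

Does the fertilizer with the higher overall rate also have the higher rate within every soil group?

No

Sandy soil: Blend 3 63/135 = 46.7%, the organic mix 72/128 = 56.2% → the organic mix
Clay: Blend 3 231/388 = 59.5%, the organic mix 12/17 = 70.6% → the organic mix
Loam: Blend 3 4/14 = 28.6%, the organic mix 69/207 = 33.3% → the organic mix
Silt: Blend 3 48/87 = 55.2%, the organic mix 63/97 = 64.9% → the organic mix
Overall: Blend 3 346/624 = 55.4%, the organic mix 216/449 = 48.1% → Blend 3
The organic mix wins each soil group but Blend 3 wins overall — the comparison reverses. The organic mix's plots skew toward loam, which has a lower base rate.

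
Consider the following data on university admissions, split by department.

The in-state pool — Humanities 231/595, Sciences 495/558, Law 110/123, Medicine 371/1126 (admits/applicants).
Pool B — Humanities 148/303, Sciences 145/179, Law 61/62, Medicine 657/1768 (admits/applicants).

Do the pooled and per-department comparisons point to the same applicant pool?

No

Humanities: the in-state pool 231/595 = 38.8%, Pool B 148/303 = 48.8% → Pool B
Sciences: the in-state pool 495/558 = 88.7%, Pool B 145/179 = 81.0% → the in-state pool
Law: the in-state pool 110/123 = 89.4%, Pool B 61/62 = 98.4% → Pool B
Medicine: the in-state pool 371/1126 = 32.9%, Pool B 657/1768 = 37.2% → Pool B
Overall: the in-state pool 1207/2402 = 50.2%, Pool B 1011/2312 = 43.7% → the in-state pool
Neither sweeps: the in-state pool wins 1 of 4 groups, Pool B wins 3. The in-state pool wins overall but not every group — no Simpson reversal.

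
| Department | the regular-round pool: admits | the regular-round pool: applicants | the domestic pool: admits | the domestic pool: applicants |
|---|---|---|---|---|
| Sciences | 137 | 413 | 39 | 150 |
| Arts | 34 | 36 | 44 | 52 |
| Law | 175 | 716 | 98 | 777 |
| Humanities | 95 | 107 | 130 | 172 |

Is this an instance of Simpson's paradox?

No

Sciences: the regular-round pool 137/413 = 33.2%, the domestic pool 39/150 = 26.0% → the regular-round pool
Arts: the regular-round pool 34/36 = 94.4%, the domestic pool 44/52 = 84.6% → the regular-round pool
Law: the regular-round pool 175/716 = 24.4%, the domestic pool 98/777 = 12.6% → the regular-round pool
Humanities: the regular-round pool 95/107 = 88.8%, the domestic pool 130/172 = 75.6% → the regular-round pool
Overall: the regular-round pool 441/1272 = 34.7%, the domestic pool 311/1151 = 27.0% → the regular-round pool
The regular-round pool wins overall and in every department group — no reversal.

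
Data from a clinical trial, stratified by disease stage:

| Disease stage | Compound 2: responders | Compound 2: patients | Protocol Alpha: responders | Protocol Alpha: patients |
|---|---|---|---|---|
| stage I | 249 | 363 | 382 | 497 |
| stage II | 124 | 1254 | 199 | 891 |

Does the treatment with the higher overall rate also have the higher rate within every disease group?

Stage I: Compound 2 249/363 = 68.6%, Protocol Alpha 382/497 = 76.9% → Protocol Alpha
Stage II: Compound 2 124/1254 = 9.9%, Protocol Alpha 199/891 = 22.3% → Protocol Alpha
Overall: Compound 2 373/1617 = 23.1%, Protocol Alpha 581/1388 = 41.9% → Protocol Alpha
Protocol Alpha wins overall and in every disease group — no reversal.

Yes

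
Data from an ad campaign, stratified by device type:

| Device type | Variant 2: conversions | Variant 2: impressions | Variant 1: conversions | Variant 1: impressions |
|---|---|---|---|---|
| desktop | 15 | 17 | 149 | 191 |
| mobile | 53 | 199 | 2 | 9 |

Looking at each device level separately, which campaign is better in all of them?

Desktop: Variant 2 15/17 = 88.2%, Variant 1 149/191 = 78.0% → Variant 2
Mobile: Variant 2 53/199 = 26.6%, Variant 1 2/9 = 22.2% → Variant 2
Variant 2 has the higher rate in both groups.

Variant 2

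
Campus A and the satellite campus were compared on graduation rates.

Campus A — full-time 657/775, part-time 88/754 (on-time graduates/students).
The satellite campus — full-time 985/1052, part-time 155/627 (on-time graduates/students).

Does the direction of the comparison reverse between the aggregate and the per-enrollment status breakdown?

No

Full-time: Campus A 657/775 = 84.8%, the satellite campus 985/1052 = 93.6% → the satellite campus
Part-time: Campus A 88/754 = 11.7%, the satellite campus 155/627 = 24.7% → the satellite campus
Overall: Campus A 745/1529 = 48.7%, the satellite campus 1140/1679 = 67.9% → the satellite campus
The satellite campus wins overall and in every enrollment group — no reversal.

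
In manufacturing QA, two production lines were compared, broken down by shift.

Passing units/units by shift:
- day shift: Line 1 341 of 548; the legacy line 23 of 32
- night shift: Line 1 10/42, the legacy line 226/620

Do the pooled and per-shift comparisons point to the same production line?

Day shift: Line 1 341/548 = 62.2%, the legacy line 23/32 = 71.9% → the legacy line
Night shift: Line 1 10/42 = 23.8%, the legacy line 226/620 = 36.5% → the legacy line
Overall: Line 1 351/590 = 59.5%, the legacy line 249/652 = 38.2% → Line 1
The legacy line wins each shift group but Line 1 wins overall — the comparison reverses. The legacy line's units skew toward night shift, which has a lower base rate.

No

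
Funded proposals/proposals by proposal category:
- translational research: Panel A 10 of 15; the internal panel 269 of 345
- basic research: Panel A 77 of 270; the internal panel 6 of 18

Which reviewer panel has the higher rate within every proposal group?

Translational research: Panel A 10/15 = 66.7%, the internal panel 269/345 = 78.0% → the internal panel
Basic research: Panel A 77/270 = 28.5%, the internal panel 6/18 = 33.3% → the internal panel
The internal panel has the higher rate in both groups.

the internal panel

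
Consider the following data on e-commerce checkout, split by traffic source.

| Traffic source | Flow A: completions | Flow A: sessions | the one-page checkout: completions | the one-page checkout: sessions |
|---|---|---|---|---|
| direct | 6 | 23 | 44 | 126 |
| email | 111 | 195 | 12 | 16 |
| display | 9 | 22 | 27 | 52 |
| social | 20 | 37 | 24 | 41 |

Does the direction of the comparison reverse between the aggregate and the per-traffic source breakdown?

Yes

Direct: Flow A 6/23 = 26.1%, the one-page checkout 44/126 = 34.9% → the one-page checkout
Email: Flow A 111/195 = 56.9%, the one-page checkout 12/16 = 75.0% → the one-page checkout
Display: Flow A 9/22 = 40.9%, the one-page checkout 27/52 = 51.9% → the one-page checkout
Social: Flow A 20/37 = 54.1%, the one-page checkout 24/41 = 58.5% → the one-page checkout
Overall: Flow A 146/277 = 52.7%, the one-page checkout 107/235 = 45.5% → Flow A
The one-page checkout wins each traffic group but Flow A wins overall — the comparison reverses. The one-page checkout's sessions skew toward direct, which has a lower base rate.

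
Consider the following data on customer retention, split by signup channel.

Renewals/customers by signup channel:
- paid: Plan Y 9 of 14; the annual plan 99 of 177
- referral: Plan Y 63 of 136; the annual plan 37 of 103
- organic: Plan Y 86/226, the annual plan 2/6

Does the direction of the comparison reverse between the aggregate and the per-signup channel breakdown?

Paid: Plan Y 9/14 = 64.3%, the annual plan 99/177 = 55.9% → Plan Y
Referral: Plan Y 63/136 = 46.3%, the annual plan 37/103 = 35.9% → Plan Y
Organic: Plan Y 86/226 = 38.1%, the annual plan 2/6 = 33.3% → Plan Y
Overall: Plan Y 158/376 = 42.0%, the annual plan 138/286 = 48.3% → the annual plan
Plan Y wins each signup group but the annual plan wins overall — the comparison reverses. Plan Y's customers skew toward organic, which has a lower base rate.

Yes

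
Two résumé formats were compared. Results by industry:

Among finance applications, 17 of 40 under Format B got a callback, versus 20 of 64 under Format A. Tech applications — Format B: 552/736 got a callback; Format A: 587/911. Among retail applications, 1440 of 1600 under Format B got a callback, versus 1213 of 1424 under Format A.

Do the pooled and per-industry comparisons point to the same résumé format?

Yes

Finance: Format B 17/40 = 42.5%, Format A 20/64 = 31.2% → Format B
Tech: Format B 552/736 = 75.0%, Format A 587/911 = 64.4% → Format B
Retail: Format B 1440/1600 = 90.0%, Format A 1213/1424 = 85.2% → Format B
Overall: Format B 2009/2376 = 84.6%, Format A 1820/2399 = 75.9% → Format B
Format B wins overall and in every industry group — no reversal.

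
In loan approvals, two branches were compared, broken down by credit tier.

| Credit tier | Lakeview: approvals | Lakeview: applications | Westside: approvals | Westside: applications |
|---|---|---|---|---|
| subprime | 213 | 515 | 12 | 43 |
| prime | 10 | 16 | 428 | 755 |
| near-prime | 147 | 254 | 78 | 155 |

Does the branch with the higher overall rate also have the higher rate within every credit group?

No

Subprime: Lakeview 213/515 = 41.4%, Westside 12/43 = 27.9% → Lakeview
Prime: Lakeview 10/16 = 62.5%, Westside 428/755 = 56.7% → Lakeview
Near-prime: Lakeview 147/254 = 57.9%, Westside 78/155 = 50.3% → Lakeview
Overall: Lakeview 370/785 = 47.1%, Westside 518/953 = 54.4% → Westside
Lakeview wins each credit group but Westside wins overall — the comparison reverses. Lakeview's applications skew toward subprime, which has a lower base rate.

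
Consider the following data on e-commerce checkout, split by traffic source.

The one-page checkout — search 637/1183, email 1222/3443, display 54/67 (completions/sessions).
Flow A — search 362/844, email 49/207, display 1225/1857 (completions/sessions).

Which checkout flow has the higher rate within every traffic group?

the one-page checkout

Search: the one-page checkout 637/1183 = 53.8%, Flow A 362/844 = 42.9% → the one-page checkout
Email: the one-page checkout 1222/3443 = 35.5%, Flow A 49/207 = 23.7% → the one-page checkout
Display: the one-page checkout 54/67 = 80.6%, Flow A 1225/1857 = 66.0% → the one-page checkout
The one-page checkout has the higher rate in all 3 groups.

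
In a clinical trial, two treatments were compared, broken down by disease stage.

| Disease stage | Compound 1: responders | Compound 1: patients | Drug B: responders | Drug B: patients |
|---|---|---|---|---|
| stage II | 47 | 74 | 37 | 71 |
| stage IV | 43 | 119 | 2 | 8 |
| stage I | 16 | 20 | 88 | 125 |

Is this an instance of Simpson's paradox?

Stage II: Compound 1 47/74 = 63.5%, Drug B 37/71 = 52.1% → Compound 1
Stage IV: Compound 1 43/119 = 36.1%, Drug B 2/8 = 25.0% → Compound 1
Stage I: Compound 1 16/20 = 80.0%, Drug B 88/125 = 70.4% → Compound 1
Overall: Compound 1 106/213 = 49.8%, Drug B 127/204 = 62.3% → Drug B
Compound 1 wins each disease group but Drug B wins overall — the comparison reverses. Compound 1's patients skew toward stage IV, which has a lower base rate.

Yes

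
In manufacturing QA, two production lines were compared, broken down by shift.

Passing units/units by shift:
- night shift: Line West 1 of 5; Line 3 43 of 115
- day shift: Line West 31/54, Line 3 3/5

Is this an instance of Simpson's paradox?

Yes

Night shift: Line West 1/5 = 20.0%, Line 3 43/115 = 37.4% → Line 3
Day shift: Line West 31/54 = 57.4%, Line 3 3/5 = 60.0% → Line 3
Overall: Line West 32/59 = 54.2%, Line 3 46/120 = 38.3% → Line West
Line 3 wins each shift group but Line West wins overall — the comparison reverses. Line 3's units skew toward night shift, which has a lower base rate.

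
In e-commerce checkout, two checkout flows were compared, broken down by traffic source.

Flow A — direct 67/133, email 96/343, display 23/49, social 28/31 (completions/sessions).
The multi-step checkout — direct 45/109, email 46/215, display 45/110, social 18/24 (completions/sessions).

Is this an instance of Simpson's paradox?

No

Direct: Flow A 67/133 = 50.4%, the multi-step checkout 45/109 = 41.3% → Flow A
Email: Flow A 96/343 = 28.0%, the multi-step checkout 46/215 = 21.4% → Flow A
Display: Flow A 23/49 = 46.9%, the multi-step checkout 45/110 = 40.9% → Flow A
Social: Flow A 28/31 = 90.3%, the multi-step checkout 18/24 = 75.0% → Flow A
Overall: Flow A 214/556 = 38.5%, the multi-step checkout 154/458 = 33.6% → Flow A
Flow A wins overall and in every traffic group — no reversal.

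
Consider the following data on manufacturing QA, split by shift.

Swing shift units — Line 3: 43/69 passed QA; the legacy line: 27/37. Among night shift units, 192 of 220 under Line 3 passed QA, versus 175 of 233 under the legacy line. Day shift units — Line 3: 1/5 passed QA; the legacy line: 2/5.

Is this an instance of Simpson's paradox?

No

Swing shift: Line 3 43/69 = 62.3%, the legacy line 27/37 = 73.0% → the legacy line
Night shift: Line 3 192/220 = 87.3%, the legacy line 175/233 = 75.1% → Line 3
Day shift: Line 3 1/5 = 20.0%, the legacy line 2/5 = 40.0% → the legacy line
Overall: Line 3 236/294 = 80.3%, the legacy line 204/275 = 74.2% → Line 3
Neither sweeps: Line 3 wins 1 of 3 groups, the legacy line wins 2. Line 3 wins overall but not every group — no Simpson reversal.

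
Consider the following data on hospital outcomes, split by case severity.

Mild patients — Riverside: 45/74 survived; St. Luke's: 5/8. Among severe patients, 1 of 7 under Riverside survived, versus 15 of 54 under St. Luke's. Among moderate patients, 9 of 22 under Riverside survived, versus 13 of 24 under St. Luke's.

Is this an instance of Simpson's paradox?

Yes

Mild: Riverside 45/74 = 60.8%, St. Luke's 5/8 = 62.5% → St. Luke's
Severe: Riverside 1/7 = 14.3%, St. Luke's 15/54 = 27.8% → St. Luke's
Moderate: Riverside 9/22 = 40.9%, St. Luke's 13/24 = 54.2% → St. Luke's
Overall: Riverside 55/103 = 53.4%, St. Luke's 33/86 = 38.4% → Riverside
St. Luke's wins each case group but Riverside wins overall — the comparison reverses. St. Luke's's patients skew toward severe, which has a lower base rate.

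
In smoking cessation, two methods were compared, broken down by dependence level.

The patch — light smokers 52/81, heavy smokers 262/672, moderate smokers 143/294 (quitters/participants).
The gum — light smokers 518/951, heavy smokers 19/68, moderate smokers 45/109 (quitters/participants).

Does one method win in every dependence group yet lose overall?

Yes

Light smokers: the patch 52/81 = 64.2%, the gum 518/951 = 54.5% → the patch
Heavy smokers: the patch 262/672 = 39.0%, the gum 19/68 = 27.9% → the patch
Moderate smokers: the patch 143/294 = 48.6%, the gum 45/109 = 41.3% → the patch
Overall: the patch 457/1047 = 43.6%, the gum 582/1128 = 51.6% → the gum
The patch wins each dependence group but the gum wins overall — the comparison reverses. The patch's participants skew toward heavy smokers, which has a lower base rate.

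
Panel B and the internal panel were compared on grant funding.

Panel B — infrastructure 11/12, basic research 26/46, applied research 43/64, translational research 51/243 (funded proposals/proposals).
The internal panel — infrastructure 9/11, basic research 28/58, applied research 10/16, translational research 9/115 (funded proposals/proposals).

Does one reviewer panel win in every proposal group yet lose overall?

No

Infrastructure: Panel B 11/12 = 91.7%, the internal panel 9/11 = 81.8% → Panel B
Basic research: Panel B 26/46 = 56.5%, the internal panel 28/58 = 48.3% → Panel B
Applied research: Panel B 43/64 = 67.2%, the internal panel 10/16 = 62.5% → Panel B
Translational research: Panel B 51/243 = 21.0%, the internal panel 9/115 = 7.8% → Panel B
Overall: Panel B 131/365 = 35.9%, the internal panel 56/200 = 28.0% → Panel B
Panel B wins overall and in every proposal group — no reversal.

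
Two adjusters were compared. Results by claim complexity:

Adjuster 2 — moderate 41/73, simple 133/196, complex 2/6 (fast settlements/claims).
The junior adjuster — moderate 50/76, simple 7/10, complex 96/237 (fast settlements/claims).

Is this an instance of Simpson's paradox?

Yes

Moderate: Adjuster 2 41/73 = 56.2%, the junior adjuster 50/76 = 65.8% → the junior adjuster
Simple: Adjuster 2 133/196 = 67.9%, the junior adjuster 7/10 = 70.0% → the junior adjuster
Complex: Adjuster 2 2/6 = 33.3%, the junior adjuster 96/237 = 40.5% → the junior adjuster
Overall: Adjuster 2 176/275 = 64.0%, the junior adjuster 153/323 = 47.4% → Adjuster 2
The junior adjuster wins each claim group but Adjuster 2 wins overall — the comparison reverses. The junior adjuster's claims skew toward complex, which has a lower base rate.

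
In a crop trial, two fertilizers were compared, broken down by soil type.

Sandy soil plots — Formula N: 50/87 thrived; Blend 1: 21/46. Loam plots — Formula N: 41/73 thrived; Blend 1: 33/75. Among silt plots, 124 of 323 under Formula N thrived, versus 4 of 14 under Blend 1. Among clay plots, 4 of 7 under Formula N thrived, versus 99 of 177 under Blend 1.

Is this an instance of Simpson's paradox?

Yes

Sandy soil: Formula N 50/87 = 57.5%, Blend 1 21/46 = 45.7% → Formula N
Loam: Formula N 41/73 = 56.2%, Blend 1 33/75 = 44.0% → Formula N
Silt: Formula N 124/323 = 38.4%, Blend 1 4/14 = 28.6% → Formula N
Clay: Formula N 4/7 = 57.1%, Blend 1 99/177 = 55.9% → Formula N
Overall: Formula N 219/490 = 44.7%, Blend 1 157/312 = 50.3% → Blend 1
Formula N wins each soil group but Blend 1 wins overall — the comparison reverses. Formula N's plots skew toward silt, which has a lower base rate.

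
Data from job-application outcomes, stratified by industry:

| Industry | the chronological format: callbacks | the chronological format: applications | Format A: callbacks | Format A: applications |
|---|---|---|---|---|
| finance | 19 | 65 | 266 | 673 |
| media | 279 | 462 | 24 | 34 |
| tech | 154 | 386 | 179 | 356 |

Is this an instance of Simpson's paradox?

Yes

Finance: the chronological format 19/65 = 29.2%, Format A 266/673 = 39.5% → Format A
Media: the chronological format 279/462 = 60.4%, Format A 24/34 = 70.6% → Format A
Tech: the chronological format 154/386 = 39.9%, Format A 179/356 = 50.3% → Format A
Overall: the chronological format 452/913 = 49.5%, Format A 469/1063 = 44.1% → the chronological format
Format A wins each industry group but the chronological format wins overall — the comparison reverses. Format A's applications skew toward finance, which has a lower base rate.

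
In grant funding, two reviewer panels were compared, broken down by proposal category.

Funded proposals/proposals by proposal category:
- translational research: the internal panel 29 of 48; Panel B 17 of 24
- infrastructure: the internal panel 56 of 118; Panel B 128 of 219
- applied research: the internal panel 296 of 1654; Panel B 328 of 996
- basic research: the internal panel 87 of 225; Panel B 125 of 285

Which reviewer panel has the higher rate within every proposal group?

Translational research: the internal panel 29/48 = 60.4%, Panel B 17/24 = 70.8% → Panel B
Infrastructure: the internal panel 56/118 = 47.5%, Panel B 128/219 = 58.4% → Panel B
Applied research: the internal panel 296/1654 = 17.9%, Panel B 328/996 = 32.9% → Panel B
Basic research: the internal panel 87/225 = 38.7%, Panel B 125/285 = 43.9% → Panel B
Panel B has the higher rate in all 4 groups.

Panel B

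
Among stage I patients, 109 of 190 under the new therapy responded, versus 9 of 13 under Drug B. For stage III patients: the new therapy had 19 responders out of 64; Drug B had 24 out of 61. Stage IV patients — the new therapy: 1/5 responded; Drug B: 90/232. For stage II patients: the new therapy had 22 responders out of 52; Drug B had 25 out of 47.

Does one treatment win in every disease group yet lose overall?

Stage I: the new therapy 109/190 = 57.4%, Drug B 9/13 = 69.2% → Drug B
Stage III: the new therapy 19/64 = 29.7%, Drug B 24/61 = 39.3% → Drug B
Stage IV: the new therapy 1/5 = 20.0%, Drug B 90/232 = 38.8% → Drug B
Stage II: the new therapy 22/52 = 42.3%, Drug B 25/47 = 53.2% → Drug B
Overall: the new therapy 151/311 = 48.6%, Drug B 148/353 = 41.9% → the new therapy
Drug B wins each disease group but the new therapy wins overall — the comparison reverses. Drug B's patients skew toward stage IV, which has a lower base rate.

Yes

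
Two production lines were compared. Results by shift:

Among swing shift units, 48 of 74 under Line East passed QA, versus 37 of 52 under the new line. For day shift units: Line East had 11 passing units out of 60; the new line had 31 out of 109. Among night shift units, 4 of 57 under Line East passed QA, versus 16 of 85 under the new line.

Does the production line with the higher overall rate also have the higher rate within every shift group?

Yes

Swing shift: Line East 48/74 = 64.9%, the new line 37/52 = 71.2% → the new line
Day shift: Line East 11/60 = 18.3%, the new line 31/109 = 28.4% → the new line
Night shift: Line East 4/57 = 7.0%, the new line 16/85 = 18.8% → the new line
Overall: Line East 63/191 = 33.0%, the new line 84/246 = 34.1% → the new line
The new line wins overall and in every shift group — no reversal.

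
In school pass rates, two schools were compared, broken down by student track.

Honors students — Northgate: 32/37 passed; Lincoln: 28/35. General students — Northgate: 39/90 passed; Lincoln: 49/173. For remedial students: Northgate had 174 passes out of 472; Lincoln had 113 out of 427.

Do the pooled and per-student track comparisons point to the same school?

Yes

Honors: Northgate 32/37 = 86.5%, Lincoln 28/35 = 80.0% → Northgate
General: Northgate 39/90 = 43.3%, Lincoln 49/173 = 28.3% → Northgate
Remedial: Northgate 174/472 = 36.9%, Lincoln 113/427 = 26.5% → Northgate
Overall: Northgate 245/599 = 40.9%, Lincoln 190/635 = 29.9% → Northgate
Northgate wins overall and in every student group — no reversal.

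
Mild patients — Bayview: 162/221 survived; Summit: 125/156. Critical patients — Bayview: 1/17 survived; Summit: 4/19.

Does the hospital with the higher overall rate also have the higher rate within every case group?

Mild: Bayview 162/221 = 73.3%, Summit 125/156 = 80.1% → Summit
Critical: Bayview 1/17 = 5.9%, Summit 4/19 = 21.1% → Summit
Overall: Bayview 163/238 = 68.5%, Summit 129/175 = 73.7% → Summit
Summit wins overall and in every case group — no reversal.

Yes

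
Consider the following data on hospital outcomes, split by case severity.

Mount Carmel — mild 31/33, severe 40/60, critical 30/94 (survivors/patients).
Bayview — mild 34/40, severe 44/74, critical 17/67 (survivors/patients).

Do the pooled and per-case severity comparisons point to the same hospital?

Yes

Mild: Mount Carmel 31/33 = 93.9%, Bayview 34/40 = 85.0% → Mount Carmel
Severe: Mount Carmel 40/60 = 66.7%, Bayview 44/74 = 59.5% → Mount Carmel
Critical: Mount Carmel 30/94 = 31.9%, Bayview 17/67 = 25.4% → Mount Carmel
Overall: Mount Carmel 101/187 = 54.0%, Bayview 95/181 = 52.5% → Mount Carmel
Mount Carmel wins overall and in every case group — no reversal.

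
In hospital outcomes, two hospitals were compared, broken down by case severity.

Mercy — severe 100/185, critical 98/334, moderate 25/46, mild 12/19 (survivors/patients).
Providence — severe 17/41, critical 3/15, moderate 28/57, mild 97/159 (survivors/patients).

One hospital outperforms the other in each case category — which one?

Mercy

Severe: Mercy 100/185 = 54.1%, Providence 17/41 = 41.5% → Mercy
Critical: Mercy 98/334 = 29.3%, Providence 3/15 = 20.0% → Mercy
Moderate: Mercy 25/46 = 54.3%, Providence 28/57 = 49.1% → Mercy
Mild: Mercy 12/19 = 63.2%, Providence 97/159 = 61.0% → Mercy
Mercy has the higher rate in all 4 groups.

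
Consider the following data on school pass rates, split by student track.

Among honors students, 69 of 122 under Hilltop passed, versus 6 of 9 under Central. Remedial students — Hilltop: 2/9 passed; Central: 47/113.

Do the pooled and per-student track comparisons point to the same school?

No

Honors: Hilltop 69/122 = 56.6%, Central 6/9 = 66.7% → Central
Remedial: Hilltop 2/9 = 22.2%, Central 47/113 = 41.6% → Central
Overall: Hilltop 71/131 = 54.2%, Central 53/122 = 43.4% → Hilltop
Central wins each student group but Hilltop wins overall — the comparison reverses. Central's students skew toward remedial, which has a lower base rate.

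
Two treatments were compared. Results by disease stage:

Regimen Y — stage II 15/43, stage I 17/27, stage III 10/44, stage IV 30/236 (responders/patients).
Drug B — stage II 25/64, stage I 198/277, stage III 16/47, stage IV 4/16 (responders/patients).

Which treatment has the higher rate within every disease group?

Stage II: Regimen Y 15/43 = 34.9%, Drug B 25/64 = 39.1% → Drug B
Stage I: Regimen Y 17/27 = 63.0%, Drug B 198/277 = 71.5% → Drug B
Stage III: Regimen Y 10/44 = 22.7%, Drug B 16/47 = 34.0% → Drug B
Stage IV: Regimen Y 30/236 = 12.7%, Drug B 4/16 = 25.0% → Drug B
Drug B has the higher rate in all 4 groups.

Drug B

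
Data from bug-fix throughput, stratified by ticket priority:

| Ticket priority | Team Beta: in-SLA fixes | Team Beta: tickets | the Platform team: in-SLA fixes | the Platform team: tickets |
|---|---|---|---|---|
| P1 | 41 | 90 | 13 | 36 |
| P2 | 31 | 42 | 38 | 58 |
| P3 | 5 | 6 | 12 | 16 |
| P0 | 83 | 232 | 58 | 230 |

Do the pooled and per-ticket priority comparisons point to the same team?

P1: Team Beta 41/90 = 45.6%, the Platform team 13/36 = 36.1% → Team Beta
P2: Team Beta 31/42 = 73.8%, the Platform team 38/58 = 65.5% → Team Beta
P3: Team Beta 5/6 = 83.3%, the Platform team 12/16 = 75.0% → Team Beta
P0: Team Beta 83/232 = 35.8%, the Platform team 58/230 = 25.2% → Team Beta
Overall: Team Beta 160/370 = 43.2%, the Platform team 121/340 = 35.6% → Team Beta
Team Beta wins overall and in every ticket group — no reversal.

Yes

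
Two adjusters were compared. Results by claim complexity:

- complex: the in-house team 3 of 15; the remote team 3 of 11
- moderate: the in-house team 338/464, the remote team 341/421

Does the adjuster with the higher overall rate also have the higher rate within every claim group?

Yes

Complex: the in-house team 3/15 = 20.0%, the remote team 3/11 = 27.3% → the remote team
Moderate: the in-house team 338/464 = 72.8%, the remote team 341/421 = 81.0% → the remote team
Overall: the in-house team 341/479 = 71.2%, the remote team 344/432 = 79.6% → the remote team
The remote team wins overall and in every claim group — no reversal.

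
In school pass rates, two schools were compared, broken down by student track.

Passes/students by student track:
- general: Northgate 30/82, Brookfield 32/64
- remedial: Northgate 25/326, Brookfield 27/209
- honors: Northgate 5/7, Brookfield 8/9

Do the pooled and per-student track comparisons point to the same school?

Yes

General: Northgate 30/82 = 36.6%, Brookfield 32/64 = 50.0% → Brookfield
Remedial: Northgate 25/326 = 7.7%, Brookfield 27/209 = 12.9% → Brookfield
Honors: Northgate 5/7 = 71.4%, Brookfield 8/9 = 88.9% → Brookfield
Overall: Northgate 60/415 = 14.5%, Brookfield 67/282 = 23.8% → Brookfield
Brookfield wins overall and in every student group — no reversal.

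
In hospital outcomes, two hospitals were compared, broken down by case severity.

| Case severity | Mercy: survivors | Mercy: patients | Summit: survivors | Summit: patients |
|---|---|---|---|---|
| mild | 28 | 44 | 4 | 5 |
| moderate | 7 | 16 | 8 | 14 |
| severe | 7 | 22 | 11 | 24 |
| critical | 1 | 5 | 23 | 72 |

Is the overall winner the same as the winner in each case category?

Mild: Mercy 28/44 = 63.6%, Summit 4/5 = 80.0% → Summit
Moderate: Mercy 7/16 = 43.8%, Summit 8/14 = 57.1% → Summit
Severe: Mercy 7/22 = 31.8%, Summit 11/24 = 45.8% → Summit
Critical: Mercy 1/5 = 20.0%, Summit 23/72 = 31.9% → Summit
Overall: Mercy 43/87 = 49.4%, Summit 46/115 = 40.0% → Mercy
Summit wins each case group but Mercy wins overall — the comparison reverses. Summit's patients skew toward critical, which has a lower base rate.

No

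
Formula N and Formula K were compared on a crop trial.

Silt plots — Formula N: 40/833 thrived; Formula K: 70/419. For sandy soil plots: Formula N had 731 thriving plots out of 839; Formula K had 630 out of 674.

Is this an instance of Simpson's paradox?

No

Silt: Formula N 40/833 = 4.8%, Formula K 70/419 = 16.7% → Formula K
Sandy soil: Formula N 731/839 = 87.1%, Formula K 630/674 = 93.5% → Formula K
Overall: Formula N 771/1672 = 46.1%, Formula K 700/1093 = 64.0% → Formula K
Formula K wins overall and in every soil group — no reversal.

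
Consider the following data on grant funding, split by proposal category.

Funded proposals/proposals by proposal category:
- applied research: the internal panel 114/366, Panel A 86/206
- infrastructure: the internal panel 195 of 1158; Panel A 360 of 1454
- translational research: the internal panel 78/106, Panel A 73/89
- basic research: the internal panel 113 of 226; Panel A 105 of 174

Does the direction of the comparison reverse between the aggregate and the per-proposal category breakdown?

Applied research: the internal panel 114/366 = 31.1%, Panel A 86/206 = 41.7% → Panel A
Infrastructure: the internal panel 195/1158 = 16.8%, Panel A 360/1454 = 24.8% → Panel A
Translational research: the internal panel 78/106 = 73.6%, Panel A 73/89 = 82.0% → Panel A
Basic research: the internal panel 113/226 = 50.0%, Panel A 105/174 = 60.3% → Panel A
Overall: the internal panel 500/1856 = 26.9%, Panel A 624/1923 = 32.4% → Panel A
Panel A wins overall and in every proposal group — no reversal.

No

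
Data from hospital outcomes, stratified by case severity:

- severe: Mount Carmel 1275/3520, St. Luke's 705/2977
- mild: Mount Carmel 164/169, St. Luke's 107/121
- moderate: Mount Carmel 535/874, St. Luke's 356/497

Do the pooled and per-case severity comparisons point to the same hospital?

No

Severe: Mount Carmel 1275/3520 = 36.2%, St. Luke's 705/2977 = 23.7% → Mount Carmel
Mild: Mount Carmel 164/169 = 97.0%, St. Luke's 107/121 = 88.4% → Mount Carmel
Moderate: Mount Carmel 535/874 = 61.2%, St. Luke's 356/497 = 71.6% → St. Luke's
Overall: Mount Carmel 1974/4563 = 43.3%, St. Luke's 1168/3595 = 32.5% → Mount Carmel
Neither sweeps: Mount Carmel wins 2 of 3 groups, St. Luke's wins 1. Mount Carmel wins overall but not every group — no Simpson reversal.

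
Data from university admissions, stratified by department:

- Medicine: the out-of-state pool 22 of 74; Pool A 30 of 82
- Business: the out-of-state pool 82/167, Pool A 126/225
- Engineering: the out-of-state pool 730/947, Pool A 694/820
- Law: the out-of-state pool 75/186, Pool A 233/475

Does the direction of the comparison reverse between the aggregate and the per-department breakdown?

Medicine: the out-of-state pool 22/74 = 29.7%, Pool A 30/82 = 36.6% → Pool A
Business: the out-of-state pool 82/167 = 49.1%, Pool A 126/225 = 56.0% → Pool A
Engineering: the out-of-state pool 730/947 = 77.1%, Pool A 694/820 = 84.6% → Pool A
Law: the out-of-state pool 75/186 = 40.3%, Pool A 233/475 = 49.1% → Pool A
Overall: the out-of-state pool 909/1374 = 66.2%, Pool A 1083/1602 = 67.6% → Pool A
Pool A wins overall and in every department group — no reversal.

No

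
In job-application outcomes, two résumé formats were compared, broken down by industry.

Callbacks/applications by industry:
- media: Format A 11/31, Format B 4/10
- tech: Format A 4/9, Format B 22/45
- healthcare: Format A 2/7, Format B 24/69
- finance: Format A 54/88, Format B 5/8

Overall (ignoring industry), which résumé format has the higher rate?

Media: Format A 11/31 = 35.5%, Format B 4/10 = 40.0% → Format B
Tech: Format A 4/9 = 44.4%, Format B 22/45 = 48.9% → Format B
Healthcare: Format A 2/7 = 28.6%, Format B 24/69 = 34.8% → Format B
Finance: Format A 54/88 = 61.4%, Format B 5/8 = 62.5% → Format B
Overall: Format A 71/135 = 52.6%, Format B 55/132 = 41.7% → Format A
(Format B wins every industry group but Format A wins overall — Format B's applications skew toward the low-rate healthcare group.)

Format A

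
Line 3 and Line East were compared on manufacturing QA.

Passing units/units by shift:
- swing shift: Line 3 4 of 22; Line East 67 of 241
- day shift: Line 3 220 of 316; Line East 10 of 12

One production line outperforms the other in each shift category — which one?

Swing shift: Line 3 4/22 = 18.2%, Line East 67/241 = 27.8% → Line East
Day shift: Line 3 220/316 = 69.6%, Line East 10/12 = 83.3% → Line East
Line East has the higher rate in both groups.

Line East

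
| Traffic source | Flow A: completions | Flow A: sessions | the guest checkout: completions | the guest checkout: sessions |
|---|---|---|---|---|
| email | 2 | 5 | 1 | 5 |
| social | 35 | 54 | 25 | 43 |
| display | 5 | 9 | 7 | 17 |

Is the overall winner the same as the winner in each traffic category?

Yes

Email: Flow A 2/5 = 40.0%, the guest checkout 1/5 = 20.0% → Flow A
Social: Flow A 35/54 = 64.8%, the guest checkout 25/43 = 58.1% → Flow A
Display: Flow A 5/9 = 55.6%, the guest checkout 7/17 = 41.2% → Flow A
Overall: Flow A 42/68 = 61.8%, the guest checkout 33/65 = 50.8% → Flow A
Flow A wins overall and in every traffic group — no reversal.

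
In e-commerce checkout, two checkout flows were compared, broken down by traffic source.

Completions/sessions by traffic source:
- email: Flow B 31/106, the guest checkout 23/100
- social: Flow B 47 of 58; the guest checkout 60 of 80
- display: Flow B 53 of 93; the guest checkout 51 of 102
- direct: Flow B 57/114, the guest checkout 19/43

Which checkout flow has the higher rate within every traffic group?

Email: Flow B 31/106 = 29.2%, the guest checkout 23/100 = 23.0% → Flow B
Social: Flow B 47/58 = 81.0%, the guest checkout 60/80 = 75.0% → Flow B
Display: Flow B 53/93 = 57.0%, the guest checkout 51/102 = 50.0% → Flow B
Direct: Flow B 57/114 = 50.0%, the guest checkout 19/43 = 44.2% → Flow B
Flow B has the higher rate in all 4 groups.

Flow B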